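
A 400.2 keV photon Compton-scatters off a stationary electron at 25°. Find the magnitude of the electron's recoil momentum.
9.0551e-23 kg·m/s

The electron is initially at rest, so by conservation of momentum:
p⃗_e = p⃗₀ − p⃗'  (incident photon momentum minus scattered photon momentum)

Photon momentum magnitudes (p = h/λ = E/c):
λ₀ = hc/E₀ = 3.0981 pm → p₀ = h/λ₀ = 2.1388e-22 kg·m/s
Δλ = λ_C(1 − cos 25°) = 0.2273 pm
λ' = 3.3254 pm → p' = h/λ' = 1.9926e-22 kg·m/s

The scattered photon makes angle θ = 25° with the incident direction, so by the law of cosines:
|p⃗_e|² = p₀² + p'² − 2p₀p'cos θ
|p⃗_e|² = (2.1388e-22)² + (1.9926e-22)² − 2·2.1388e-22·1.9926e-22·cos(25°)
|p⃗_e| = 9.0551e-23 kg·m/s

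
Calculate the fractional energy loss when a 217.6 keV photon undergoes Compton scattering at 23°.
0.0327 (or 3.27%)

Calculate initial and final photon energies:

Initial: E₀ = 217.6 keV → λ₀ = 5.6978 pm
Compton shift: Δλ = 0.1929 pm
Final wavelength: λ' = 5.8907 pm
Final energy: E' = 210.4751 keV

Fractional energy loss:
(E₀ - E')/E₀ = (217.6000 - 210.4751)/217.6000
= 7.1249/217.6000
= 0.0327
= 3.27%

(Intermediate values are shown rounded; full precision is carried through to the final answer.)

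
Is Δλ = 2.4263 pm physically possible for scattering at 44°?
No, inconsistent

Calculate the expected shift for θ = 44°:

Δλ_expected = λ_C(1 - cos(44°))
Δλ_expected = 2.4263 × (1 - cos(44°))
Δλ_expected = 2.4263 × 0.2807
Δλ_expected = 0.6810 pm

Given shift: 2.4263 pm
Expected shift: 0.6810 pm
Difference: 1.7453 pm

The values do not match. The given shift corresponds to θ ≈ 90.0°, not 44°.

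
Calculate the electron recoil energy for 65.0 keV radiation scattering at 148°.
12.3716 keV

By energy conservation: K_e = E_initial - E_final

First find the scattered photon energy:
Initial wavelength: λ = hc/E = 19.0745 pm
Compton shift: Δλ = λ_C(1 - cos(148°)) = 4.4839 pm
Final wavelength: λ' = 19.0745 + 4.4839 = 23.5584 pm
Final photon energy: E' = hc/λ' = 52.6284 keV

Electron kinetic energy:
K_e = E - E' = 65.0000 - 52.6284 = 12.3716 keV

(Intermediate values are shown rounded; full precision is carried through to the final answer.)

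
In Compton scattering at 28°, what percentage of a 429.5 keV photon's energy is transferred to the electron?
0.0896 (or 8.96%)

Calculate initial and final photon energies:

Initial: E₀ = 429.5 keV → λ₀ = 2.8867 pm
Compton shift: Δλ = 0.2840 pm
Final wavelength: λ' = 3.1707 pm
Final energy: E' = 391.0291 keV

Fractional energy loss:
(E₀ - E')/E₀ = (429.5000 - 391.0291)/429.5000
= 38.4709/429.5000
= 0.0896
= 8.96%

(Intermediate values are shown rounded; full precision is carried through to the final answer.)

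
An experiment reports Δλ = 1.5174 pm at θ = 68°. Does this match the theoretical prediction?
Yes, consistent

Calculate the expected shift for θ = 68°:

Δλ_expected = λ_C(1 - cos(68°))
Δλ_expected = 2.4263 × (1 - cos(68°))
Δλ_expected = 2.4263 × 0.6254
Δλ_expected = 1.5174 pm

Given shift: 1.5174 pm
Expected shift: 1.5174 pm
Difference: 0.0000 pm

The values match. This is consistent with Compton scattering at the stated angle.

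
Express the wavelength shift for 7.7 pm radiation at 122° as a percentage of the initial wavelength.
48.2086%

Calculate the Compton shift:
Δλ = λ_C(1 - cos(122°))
Δλ = 2.4263 × (1 - cos(122°))
Δλ = 2.4263 × 1.5299
Δλ = 3.7121 pm

Percentage change:
(Δλ/λ₀) × 100 = (3.7121/7.7) × 100
= 48.2086%

(Intermediate values are shown rounded; full precision is carried through to the final answer.)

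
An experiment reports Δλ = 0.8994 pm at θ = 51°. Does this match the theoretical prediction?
Yes, consistent

Calculate the expected shift for θ = 51°:

Δλ_expected = λ_C(1 - cos(51°))
Δλ_expected = 2.4263 × (1 - cos(51°))
Δλ_expected = 2.4263 × 0.3707
Δλ_expected = 0.8994 pm

Given shift: 0.8994 pm
Expected shift: 0.8994 pm
Difference: 0.0000 pm

The values match. This is consistent with Compton scattering at the stated angle.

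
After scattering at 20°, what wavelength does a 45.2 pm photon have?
45.3463 pm

Using the Compton scattering formula:
λ' = λ + Δλ = λ + λ_C(1 - cos θ)

Given:
- Initial wavelength λ = 45.2 pm
- Scattering angle θ = 20°
- Compton wavelength λ_C ≈ 2.4263 pm

Calculate the shift:
Δλ = 2.4263 × (1 - cos(20°))
Δλ = 2.4263 × 0.0603
Δλ = 0.1463 pm

Final wavelength:
λ' = 45.2 + 0.1463 = 45.3463 pm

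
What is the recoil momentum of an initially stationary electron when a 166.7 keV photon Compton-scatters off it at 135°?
1.3572e-22 kg·m/s

The electron is initially at rest, so by conservation of momentum:
p⃗_e = p⃗₀ − p⃗'  (incident photon momentum minus scattered photon momentum)

Photon momentum magnitudes (p = h/λ = E/c):
λ₀ = hc/E₀ = 7.4376 pm → p₀ = h/λ₀ = 8.9089e-23 kg·m/s
Δλ = λ_C(1 − cos 135°) = 4.1420 pm
λ' = 11.5795 pm → p' = h/λ' = 5.7222e-23 kg·m/s

The scattered photon makes angle θ = 135° with the incident direction, so by the law of cosines:
|p⃗_e|² = p₀² + p'² − 2p₀p'cos θ
|p⃗_e|² = (8.9089e-23)² + (5.7222e-23)² − 2·8.9089e-23·5.7222e-23·cos(135°)
|p⃗_e| = 1.3572e-22 kg·m/s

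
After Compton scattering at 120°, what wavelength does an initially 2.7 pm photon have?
6.3395 pm

Using the Compton formula: λ' = λ + λ_C(1 − cos θ)

For θ = 120°, cos θ = -1/2 (exact) = -0.5000, so:
1 − cos 120° = 1 − (-1/2) = 1.5000

Δλ = λ_C × 1.5000 = 2.4263 × 1.5000 = 3.6395 pm

λ' = 2.7 + 3.6395 = 6.3395 pm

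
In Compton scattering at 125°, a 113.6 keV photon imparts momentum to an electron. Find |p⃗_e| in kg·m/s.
9.4028e-23 kg·m/s

The electron is initially at rest, so by conservation of momentum:
p⃗_e = p⃗₀ − p⃗'  (incident photon momentum minus scattered photon momentum)

Photon momentum magnitudes (p = h/λ = E/c):
λ₀ = hc/E₀ = 10.9141 pm → p₀ = h/λ₀ = 6.0711e-23 kg·m/s
Δλ = λ_C(1 − cos 125°) = 3.8180 pm
λ' = 14.7321 pm → p' = h/λ' = 4.4977e-23 kg·m/s

The scattered photon makes angle θ = 125° with the incident direction, so by the law of cosines:
|p⃗_e|² = p₀² + p'² − 2p₀p'cos θ
|p⃗_e|² = (6.0711e-23)² + (4.4977e-23)² − 2·6.0711e-23·4.4977e-23·cos(125°)
|p⃗_e| = 9.4028e-23 kg·m/s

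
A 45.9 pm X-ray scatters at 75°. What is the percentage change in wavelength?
3.9179%

Calculate the Compton shift:
Δλ = λ_C(1 - cos(75°))
Δλ = 2.4263 × (1 - cos(75°))
Δλ = 2.4263 × 0.7412
Δλ = 1.7983 pm

Percentage change:
(Δλ/λ₀) × 100 = (1.7983/45.9) × 100
= 3.9179%

(Intermediate values are shown rounded; full precision is carried through to the final answer.)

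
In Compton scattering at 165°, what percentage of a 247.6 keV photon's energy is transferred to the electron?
0.4879 (or 48.79%)

Calculate initial and final photon energies:

Initial: E₀ = 247.6 keV → λ₀ = 5.0074 pm
Compton shift: Δλ = 4.7699 pm
Final wavelength: λ' = 9.7774 pm
Final energy: E' = 126.8071 keV

Fractional energy loss:
(E₀ - E')/E₀ = (247.6000 - 126.8071)/247.6000
= 120.7929/247.6000
= 0.4879
= 48.79%

(Intermediate values are shown rounded; full precision is carried through to the final answer.)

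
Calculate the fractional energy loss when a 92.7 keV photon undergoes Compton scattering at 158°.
0.2590 (or 25.90%)

Calculate initial and final photon energies:

Initial: E₀ = 92.7 keV → λ₀ = 13.3748 pm
Compton shift: Δλ = 4.6759 pm
Final wavelength: λ' = 18.0507 pm
Final energy: E' = 68.6865 keV

Fractional energy loss:
(E₀ - E')/E₀ = (92.7000 - 68.6865)/92.7000
= 24.0135/92.7000
= 0.2590
= 25.90%

(Intermediate values are shown rounded; full precision is carried through to the final answer.)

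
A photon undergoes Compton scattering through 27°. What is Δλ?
0.2645 pm

Using the Compton scattering formula:
Δλ = λ_C(1 - cos θ)

where λ_C = h/(m_e·c) ≈ 2.4263 pm is the Compton wavelength of an electron.

For θ = 27°:
cos(27°) = 0.8910
1 - cos(27°) = 0.1090

Δλ = 2.4263 × 0.1090
Δλ = 0.2645 pm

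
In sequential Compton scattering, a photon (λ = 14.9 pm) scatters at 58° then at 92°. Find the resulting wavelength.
18.5515 pm

Apply Compton shift twice:

First scattering at θ₁ = 58°:
Δλ₁ = λ_C(1 - cos(58°))
Δλ₁ = 2.4263 × 0.4701
Δλ₁ = 1.1406 pm

After first scattering:
λ₁ = 14.9 + 1.1406 = 16.0406 pm

Second scattering at θ₂ = 92°:
Δλ₂ = λ_C(1 - cos(92°))
Δλ₂ = 2.4263 × 1.0349
Δλ₂ = 2.5110 pm

Final wavelength:
λ₂ = 16.0406 + 2.5110 = 18.5515 pm

Total shift: Δλ_total = 1.1406 + 2.5110 = 3.6515 pm

(Intermediate values are shown rounded; full precision is carried through to the final answer.)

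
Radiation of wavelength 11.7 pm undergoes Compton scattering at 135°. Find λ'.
15.8420 pm

Using the Compton formula: λ' = λ + λ_C(1 − cos θ)

For θ = 135°, cos θ = -√2/2 (exact) ≈ -0.7071, so:
1 − cos 135° = 1 − (-√2/2) ≈ 1.7071

Δλ = λ_C × 1.7071 = 2.4263 × 1.7071 = 4.1420 pm

λ' = 11.7 + 4.1420 = 15.8420 pm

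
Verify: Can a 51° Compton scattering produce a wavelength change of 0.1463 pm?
No, inconsistent

Calculate the expected shift for θ = 51°:

Δλ_expected = λ_C(1 - cos(51°))
Δλ_expected = 2.4263 × (1 - cos(51°))
Δλ_expected = 2.4263 × 0.3707
Δλ_expected = 0.8994 pm

Given shift: 0.1463 pm
Expected shift: 0.8994 pm
Difference: 0.7531 pm

The values do not match. The given shift corresponds to θ ≈ 20.0°, not 51°.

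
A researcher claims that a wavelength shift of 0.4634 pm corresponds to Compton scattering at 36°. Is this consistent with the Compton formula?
Yes, consistent

Calculate the expected shift for θ = 36°:

Δλ_expected = λ_C(1 - cos(36°))
Δλ_expected = 2.4263 × (1 - cos(36°))
Δλ_expected = 2.4263 × 0.1910
Δλ_expected = 0.4634 pm

Given shift: 0.4634 pm
Expected shift: 0.4634 pm
Difference: 0.0000 pm

The values match. This is consistent with Compton scattering at the stated angle.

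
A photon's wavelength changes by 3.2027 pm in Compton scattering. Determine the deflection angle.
108.66°

From the Compton formula Δλ = λ_C(1 - cos θ), we can solve for θ:

cos θ = 1 - Δλ/λ_C

Given:
- Δλ = 3.2027 pm
- λ_C = h/(m_e·c) ≈ 2.42631024 pm

cos θ = 1 - 3.2027/2.42631024
cos θ = 1 - 1.319988
cos θ = -0.319988

θ = arccos(-0.319988)
θ = 108.66°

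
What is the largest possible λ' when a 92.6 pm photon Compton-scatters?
97.4526 pm (at θ = 180°)

The Compton shift is Δλ = λ_C(1 − cos θ).

Since cos θ ranges from −1 to 1, the factor (1 − cos θ) ranges from 0 to 2; the maximum shift occurs at θ = 180° (backscattering):
Δλ_max = 2λ_C = 2 × 2.4263 pm = 4.8526 pm

Maximum scattered wavelength:
λ'_max = λ₀ + Δλ_max = 92.6 + 4.8526 = 97.4526 pm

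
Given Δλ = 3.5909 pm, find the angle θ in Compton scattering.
118.68°

From the Compton formula Δλ = λ_C(1 - cos θ), we can solve for θ:

cos θ = 1 - Δλ/λ_C

Given:
- Δλ = 3.5909 pm
- λ_C = h/(m_e·c) ≈ 2.42631024 pm

cos θ = 1 - 3.5909/2.42631024
cos θ = 1 - 1.479984
cos θ = -0.479984

θ = arccos(-0.479984)
θ = 118.68°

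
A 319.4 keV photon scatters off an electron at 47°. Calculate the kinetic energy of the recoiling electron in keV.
52.9596 keV

By energy conservation: K_e = E_initial - E_final

First find the scattered photon energy:
Initial wavelength: λ = hc/E = 3.8818 pm
Compton shift: Δλ = λ_C(1 - cos(47°)) = 0.7716 pm
Final wavelength: λ' = 3.8818 + 0.7716 = 4.6534 pm
Final photon energy: E' = hc/λ' = 266.4404 keV

Electron kinetic energy:
K_e = E - E' = 319.4000 - 266.4404 = 52.9596 keV

(Intermediate values are shown rounded; full precision is carried through to the final answer.)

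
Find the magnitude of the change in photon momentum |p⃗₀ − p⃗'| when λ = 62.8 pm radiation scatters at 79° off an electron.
1.3221e-23 kg·m/s

Photon momentum magnitude is p = h/λ.

Initial momentum:
p₀ = h/λ = 6.6261e-34/6.2800e-11 = 1.0551e-23 kg·m/s

After scattering:
λ' = λ + Δλ = 62.8 + 1.9633 = 64.7633 pm
p' = h/λ' = 6.6261e-34/6.4763e-11 = 1.0231e-23 kg·m/s

Momentum is a vector; the scattered photon's direction makes angle θ = 79° with the incident direction. The magnitude of the vector change Δp⃗ = p⃗₀ − p⃗' is found from the law of cosines:
|Δp⃗|² = p₀² + p'² − 2p₀p'cos θ
|Δp⃗|² = (1.0551e-23)² + (1.0231e-23)² − 2·1.0551e-23·1.0231e-23·cos(79°)
|Δp⃗| = 1.3221e-23 kg·m/s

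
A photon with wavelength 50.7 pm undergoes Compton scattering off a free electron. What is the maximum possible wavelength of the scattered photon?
55.5526 pm (at θ = 180°)

The Compton shift is Δλ = λ_C(1 − cos θ).

Since cos θ ranges from −1 to 1, the factor (1 − cos θ) ranges from 0 to 2; the maximum shift occurs at θ = 180° (backscattering):
Δλ_max = 2λ_C = 2 × 2.4263 pm = 4.8526 pm

Maximum scattered wavelength:
λ'_max = λ₀ + Δλ_max = 50.7 + 4.8526 = 55.5526 pm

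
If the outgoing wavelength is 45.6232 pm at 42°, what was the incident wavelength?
45.0000 pm

From λ' = λ + Δλ, we have λ = λ' - Δλ

First calculate the Compton shift:
Δλ = λ_C(1 - cos θ)
Δλ = 2.4263 × (1 - cos(42°))
Δλ = 2.4263 × 0.2569
Δλ = 0.6232 pm

Initial wavelength:
λ = λ' - Δλ
λ = 45.6232 - 0.6232
λ = 45.0000 pm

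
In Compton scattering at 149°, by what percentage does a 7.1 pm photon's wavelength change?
63.4657%

Calculate the Compton shift:
Δλ = λ_C(1 - cos(149°))
Δλ = 2.4263 × (1 - cos(149°))
Δλ = 2.4263 × 1.8572
Δλ = 4.5061 pm

Percentage change:
(Δλ/λ₀) × 100 = (4.5061/7.1) × 100
= 63.4657%

(Intermediate values are shown rounded; full precision is carried through to the final answer.)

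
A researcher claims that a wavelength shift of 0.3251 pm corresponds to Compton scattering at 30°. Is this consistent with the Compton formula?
Yes, consistent

Calculate the expected shift for θ = 30°:

Δλ_expected = λ_C(1 - cos(30°))
Δλ_expected = 2.4263 × (1 - cos(30°))
Δλ_expected = 2.4263 × 0.1340
Δλ_expected = 0.3251 pm

Given shift: 0.3251 pm
Expected shift: 0.3251 pm
Difference: 0.0000 pm

The values match. This is consistent with Compton scattering at the stated angle.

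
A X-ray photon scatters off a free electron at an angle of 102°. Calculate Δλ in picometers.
2.9308 pm

Using the Compton scattering formula:
Δλ = λ_C(1 - cos θ)

where λ_C = h/(m_e·c) ≈ 2.4263 pm is the Compton wavelength of an electron.

For θ = 102°:
cos(102°) = -0.2079
1 - cos(102°) = 1.2079

Δλ = 2.4263 × 1.2079
Δλ = 2.9308 pm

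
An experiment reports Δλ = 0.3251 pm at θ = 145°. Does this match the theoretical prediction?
No, inconsistent

Calculate the expected shift for θ = 145°:

Δλ_expected = λ_C(1 - cos(145°))
Δλ_expected = 2.4263 × (1 - cos(145°))
Δλ_expected = 2.4263 × 1.8192
Δλ_expected = 4.4138 pm

Given shift: 0.3251 pm
Expected shift: 4.4138 pm
Difference: 4.0888 pm

The values do not match. The given shift corresponds to θ ≈ 30.0°, not 145°.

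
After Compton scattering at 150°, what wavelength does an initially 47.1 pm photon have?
51.6276 pm

Using the Compton formula: λ' = λ + λ_C(1 − cos θ)

For θ = 150°, cos θ = -√3/2 (exact) ≈ -0.8660, so:
1 − cos 150° = 1 − (-√3/2) ≈ 1.8660

Δλ = λ_C × 1.8660 = 2.4263 × 1.8660 = 4.5276 pm

λ' = 47.1 + 4.5276 = 51.6276 pm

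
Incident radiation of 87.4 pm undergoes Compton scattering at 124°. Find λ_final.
91.1831 pm

Using the Compton scattering formula:
λ' = λ + Δλ = λ + λ_C(1 - cos θ)

Given:
- Initial wavelength λ = 87.4 pm
- Scattering angle θ = 124°
- Compton wavelength λ_C ≈ 2.4263 pm

Calculate the shift:
Δλ = 2.4263 × (1 - cos(124°))
Δλ = 2.4263 × 1.5592
Δλ = 3.7831 pm

Final wavelength:
λ' = 87.4 + 3.7831 = 91.1831 pm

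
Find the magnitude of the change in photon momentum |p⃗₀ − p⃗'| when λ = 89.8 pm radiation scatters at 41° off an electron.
5.1513e-24 kg·m/s

Photon momentum magnitude is p = h/λ.

Initial momentum:
p₀ = h/λ = 6.6261e-34/8.9800e-11 = 7.3787e-24 kg·m/s

After scattering:
λ' = λ + Δλ = 89.8 + 0.5952 = 90.3952 pm
p' = h/λ' = 6.6261e-34/9.0395e-11 = 7.3301e-24 kg·m/s

Momentum is a vector; the scattered photon's direction makes angle θ = 41° with the incident direction. The magnitude of the vector change Δp⃗ = p⃗₀ − p⃗' is found from the law of cosines:
|Δp⃗|² = p₀² + p'² − 2p₀p'cos θ
|Δp⃗|² = (7.3787e-24)² + (7.3301e-24)² − 2·7.3787e-24·7.3301e-24·cos(41°)
|Δp⃗| = 5.1513e-24 kg·m/s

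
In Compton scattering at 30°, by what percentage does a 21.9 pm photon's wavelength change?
1.4843%

Calculate the Compton shift:
Δλ = λ_C(1 - cos(30°))
Δλ = 2.4263 × (1 - cos(30°))
Δλ = 2.4263 × 0.1340
Δλ = 0.3251 pm

Percentage change:
(Δλ/λ₀) × 100 = (0.3251/21.9) × 100
= 1.4843%

(Intermediate values are shown rounded; full precision is carried through to the final answer.)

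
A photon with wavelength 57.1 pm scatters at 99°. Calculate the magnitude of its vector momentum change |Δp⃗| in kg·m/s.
1.7238e-23 kg·m/s

Photon momentum magnitude is p = h/λ.

Initial momentum:
p₀ = h/λ = 6.6261e-34/5.7100e-11 = 1.1604e-23 kg·m/s

After scattering:
λ' = λ + Δλ = 57.1 + 2.8059 = 59.9059 pm
p' = h/λ' = 6.6261e-34/5.9906e-11 = 1.1061e-23 kg·m/s

Momentum is a vector; the scattered photon's direction makes angle θ = 99° with the incident direction. The magnitude of the vector change Δp⃗ = p⃗₀ − p⃗' is found from the law of cosines:
|Δp⃗|² = p₀² + p'² − 2p₀p'cos θ
|Δp⃗|² = (1.1604e-23)² + (1.1061e-23)² − 2·1.1604e-23·1.1061e-23·cos(99°)
|Δp⃗| = 1.7238e-23 kg·m/s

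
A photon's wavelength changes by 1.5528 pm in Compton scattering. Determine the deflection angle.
68.90°

From the Compton formula Δλ = λ_C(1 - cos θ), we can solve for θ:

cos θ = 1 - Δλ/λ_C

Given:
- Δλ = 1.5528 pm
- λ_C = h/(m_e·c) ≈ 2.42631024 pm

cos θ = 1 - 1.5528/2.42631024
cos θ = 1 - 0.639984
cos θ = 0.360016

θ = arccos(0.360016)
θ = 68.90°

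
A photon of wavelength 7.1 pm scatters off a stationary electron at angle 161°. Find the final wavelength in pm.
11.8204 pm

Using the Compton scattering formula:
λ' = λ + Δλ = λ + λ_C(1 - cos θ)

Given:
- Initial wavelength λ = 7.1 pm
- Scattering angle θ = 161°
- Compton wavelength λ_C ≈ 2.4263 pm

Calculate the shift:
Δλ = 2.4263 × (1 - cos(161°))
Δλ = 2.4263 × 1.9455
Δλ = 4.7204 pm

Final wavelength:
λ' = 7.1 + 4.7204 = 11.8204 pm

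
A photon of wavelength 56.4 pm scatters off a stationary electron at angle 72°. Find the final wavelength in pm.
58.0765 pm

Using the Compton scattering formula:
λ' = λ + Δλ = λ + λ_C(1 - cos θ)

Given:
- Initial wavelength λ = 56.4 pm
- Scattering angle θ = 72°
- Compton wavelength λ_C ≈ 2.4263 pm

Calculate the shift:
Δλ = 2.4263 × (1 - cos(72°))
Δλ = 2.4263 × 0.6910
Δλ = 1.6765 pm

Final wavelength:
λ' = 56.4 + 1.6765 = 58.0765 pm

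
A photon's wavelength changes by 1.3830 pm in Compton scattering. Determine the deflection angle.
64.53°

From the Compton formula Δλ = λ_C(1 - cos θ), we can solve for θ:

cos θ = 1 - Δλ/λ_C

Given:
- Δλ = 1.3830 pm
- λ_C = h/(m_e·c) ≈ 2.42631024 pm

cos θ = 1 - 1.3830/2.42631024
cos θ = 1 - 0.570001
cos θ = 0.429999

θ = arccos(0.429999)
θ = 64.53°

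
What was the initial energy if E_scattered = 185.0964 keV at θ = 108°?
352.0002 keV

Convert final energy to wavelength (hc ≈ 1239.842 keV·pm):
λ' = hc/E' = 1239.842 / 185.0964 = 6.6984 pm

Calculate the Compton shift:
Δλ = λ_C(1 - cos(108°))
Δλ = 2.4263 × (1 - cos(108°))
Δλ = 3.1761 pm

Initial wavelength:
λ = λ' - Δλ = 6.6984 - 3.1761 = 3.5223 pm

Initial energy:
E = hc/λ = 1239.842 / 3.5223 = 352.0002 keV

(Intermediate values are shown rounded; full precision is carried through to the final answer.)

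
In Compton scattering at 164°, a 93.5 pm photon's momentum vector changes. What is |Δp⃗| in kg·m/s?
1.3696e-23 kg·m/s

Photon momentum magnitude is p = h/λ.

Initial momentum:
p₀ = h/λ = 6.6261e-34/9.3500e-11 = 7.0867e-24 kg·m/s

After scattering:
λ' = λ + Δλ = 93.5 + 4.7586 = 98.2586 pm
p' = h/λ' = 6.6261e-34/9.8259e-11 = 6.7435e-24 kg·m/s

Momentum is a vector; the scattered photon's direction makes angle θ = 164° with the incident direction. The magnitude of the vector change Δp⃗ = p⃗₀ − p⃗' is found from the law of cosines:
|Δp⃗|² = p₀² + p'² − 2p₀p'cos θ
|Δp⃗|² = (7.0867e-24)² + (6.7435e-24)² − 2·7.0867e-24·6.7435e-24·cos(164°)
|Δp⃗| = 1.3696e-23 kg·m/s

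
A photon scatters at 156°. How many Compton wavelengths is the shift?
1.9135 λ_C

The Compton shift formula is:
Δλ = λ_C(1 - cos θ)

Dividing both sides by λ_C:
Δλ/λ_C = 1 - cos θ

For θ = 156°:
Δλ/λ_C = 1 - cos(156°)
Δλ/λ_C = 1 - -0.9135
Δλ/λ_C = 1.9135

This means the shift is 1.9135 × λ_C = 4.6429 pm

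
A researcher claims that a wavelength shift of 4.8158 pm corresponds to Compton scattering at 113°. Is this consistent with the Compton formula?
No, inconsistent

Calculate the expected shift for θ = 113°:

Δλ_expected = λ_C(1 - cos(113°))
Δλ_expected = 2.4263 × (1 - cos(113°))
Δλ_expected = 2.4263 × 1.3907
Δλ_expected = 3.3743 pm

Given shift: 4.8158 pm
Expected shift: 3.3743 pm
Difference: 1.4414 pm

The values do not match. The given shift corresponds to θ ≈ 170.0°, not 113°.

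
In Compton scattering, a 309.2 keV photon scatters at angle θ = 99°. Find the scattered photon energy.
181.9095 keV

First convert energy to wavelength:
λ = hc/E, with hc ≈ 1239.842 keV·pm (i.e. 1239.842 eV·nm)

For E = 309.2 keV = 309200 eV:
λ = 1239.842 keV·pm / 309.2 keV
λ = 4.0098 pm

Calculate the Compton shift:
Δλ = λ_C(1 - cos(99°)) = 2.4263 × 1.1564
Δλ = 2.8059 pm

Final wavelength:
λ' = 4.0098 + 2.8059 = 6.8157 pm

Final energy:
E' = hc/λ' = 1239.842 / 6.8157 = 181.9095 keV

(Intermediate values are shown rounded; full precision is carried through to the final answer.)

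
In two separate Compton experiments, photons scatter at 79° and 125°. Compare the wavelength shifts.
125° produces the larger shift by a factor of 1.945

Calculate both shifts using Δλ = λ_C(1 - cos θ):

For θ₁ = 79°:
Δλ₁ = 2.4263 × (1 - cos(79°))
Δλ₁ = 2.4263 × 0.8092
Δλ₁ = 1.9633 pm

For θ₂ = 125°:
Δλ₂ = 2.4263 × (1 - cos(125°))
Δλ₂ = 2.4263 × 1.5736
Δλ₂ = 3.8180 pm

The 125° angle produces the larger shift.
Ratio: 3.8180/1.9633 = 1.945

(Intermediate values are shown rounded; full precision is carried through to the final answer.)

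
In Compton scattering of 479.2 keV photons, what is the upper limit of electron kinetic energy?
312.5532 keV

Maximum energy transfer occurs at θ = 180° (backscattering).

Initial photon: E₀ = 479.2 keV → λ₀ = 2.5873 pm

Maximum Compton shift (at 180°):
Δλ_max = 2λ_C = 2 × 2.4263 = 4.8526 pm

Final wavelength:
λ' = 2.5873 + 4.8526 = 7.4399 pm

Minimum photon energy (maximum energy to electron):
E'_min = hc/λ' = 166.6468 keV

Maximum electron kinetic energy:
K_max = E₀ - E'_min = 479.2000 - 166.6468 = 312.5532 keV

(Intermediate values are shown rounded; full precision is carried through to the final answer.)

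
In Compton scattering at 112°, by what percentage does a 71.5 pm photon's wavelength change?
4.6646%

Calculate the Compton shift:
Δλ = λ_C(1 - cos(112°))
Δλ = 2.4263 × (1 - cos(112°))
Δλ = 2.4263 × 1.3746
Δλ = 3.3352 pm

Percentage change:
(Δλ/λ₀) × 100 = (3.3352/71.5) × 100
= 4.6646%

(Intermediate values are shown rounded; full precision is carried through to the final answer.)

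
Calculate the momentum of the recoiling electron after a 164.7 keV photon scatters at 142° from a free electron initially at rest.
1.3643e-22 kg·m/s

The electron is initially at rest, so by conservation of momentum:
p⃗_e = p⃗₀ − p⃗'  (incident photon momentum minus scattered photon momentum)

Photon momentum magnitudes (p = h/λ = E/c):
λ₀ = hc/E₀ = 7.5279 pm → p₀ = h/λ₀ = 8.8020e-23 kg·m/s
Δλ = λ_C(1 − cos 142°) = 4.3383 pm
λ' = 11.8661 pm → p' = h/λ' = 5.5840e-23 kg·m/s

The scattered photon makes angle θ = 142° with the incident direction, so by the law of cosines:
|p⃗_e|² = p₀² + p'² − 2p₀p'cos θ
|p⃗_e|² = (8.8020e-23)² + (5.5840e-23)² − 2·8.8020e-23·5.5840e-23·cos(142°)
|p⃗_e| = 1.3643e-22 kg·m/s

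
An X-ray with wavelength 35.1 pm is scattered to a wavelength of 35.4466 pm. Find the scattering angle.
31.00°

First find the wavelength shift:
Δλ = λ' - λ = 35.4466 - 35.1 = 0.3466 pm

Using Δλ = λ_C(1 - cos θ), with λ_C = h/(m_e·c) ≈ 2.42631024 pm:
cos θ = 1 - Δλ/λ_C
cos θ = 1 - 0.3466/2.42631024
cos θ = 0.857149

θ = arccos(0.857149)
θ = 31.00°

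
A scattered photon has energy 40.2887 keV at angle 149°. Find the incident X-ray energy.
47.1999 keV

Convert final energy to wavelength (hc ≈ 1239.842 keV·pm):
λ' = hc/E' = 1239.842 / 40.2887 = 30.7739 pm

Calculate the Compton shift:
Δλ = λ_C(1 - cos(149°))
Δλ = 2.4263 × (1 - cos(149°))
Δλ = 4.5061 pm

Initial wavelength:
λ = λ' - Δλ = 30.7739 - 4.5061 = 26.2679 pm

Initial energy:
E = hc/λ = 1239.842 / 26.2679 = 47.1999 keV

(Intermediate values are shown rounded; full precision is carried through to the final answer.)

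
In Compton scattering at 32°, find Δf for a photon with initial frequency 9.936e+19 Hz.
1.082e+19 Hz (decrease)

Convert frequency to wavelength (c = 299792458 m/s):
λ₀ = c/f₀ = 299792458/9.936e+19 = 3.0172349e-12 m = 3.0172 pm

Calculate Compton shift:
Δλ = λ_C(1 - cos(32°)) = 0.3687 pm

Final wavelength:
λ' = λ₀ + Δλ = 3.0172 + 0.3687 = 3.3859 pm

Final frequency:
f' = c/λ' = 299792458/3.3859173e-12 = 8.8540985e+19 Hz

Frequency shift (decrease):
Δf = f₀ - f' = 9.936e+19 - 8.8540985e+19 = 1.082e+19 Hz

(Intermediate values are shown rounded; full precision is carried through to the final answer.)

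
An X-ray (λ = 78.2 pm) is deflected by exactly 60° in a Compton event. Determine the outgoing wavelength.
79.4132 pm

Using the Compton formula: λ' = λ + λ_C(1 − cos θ)

For θ = 60°, cos θ = 1/2 (exact) = 0.5000, so:
1 − cos 60° = 1 − (1/2) = 0.5000

Δλ = λ_C × 0.5000 = 2.4263 × 0.5000 = 1.2132 pm

λ' = 78.2 + 1.2132 = 79.4132 pm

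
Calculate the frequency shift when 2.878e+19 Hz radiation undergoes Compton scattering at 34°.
1.102e+18 Hz (decrease)

Convert frequency to wavelength (c = 299792458 m/s):
λ₀ = c/f₀ = 299792458/2.878e+19 = 1.0416694e-11 m = 10.4167 pm

Calculate Compton shift:
Δλ = λ_C(1 - cos(34°)) = 0.4148 pm

Final wavelength:
λ' = λ₀ + Δλ = 10.4167 + 0.4148 = 10.8315 pm

Final frequency:
f' = c/λ' = 299792458/1.0831502e-11 = 2.7677829e+19 Hz

Frequency shift (decrease):
Δf = f₀ - f' = 2.878e+19 - 2.7677829e+19 = 1.102e+18 Hz

(Intermediate values are shown rounded; full precision is carried through to the final answer.)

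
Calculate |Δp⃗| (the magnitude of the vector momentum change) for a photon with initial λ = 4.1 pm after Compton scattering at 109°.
2.0941e-22 kg·m/s

Photon momentum magnitude is p = h/λ.

Initial momentum:
p₀ = h/λ = 6.6261e-34/4.1000e-12 = 1.6161e-22 kg·m/s

After scattering:
λ' = λ + Δλ = 4.1 + 3.2162 = 7.3162 pm
p' = h/λ' = 6.6261e-34/7.3162e-12 = 9.0567e-23 kg·m/s

Momentum is a vector; the scattered photon's direction makes angle θ = 109° with the incident direction. The magnitude of the vector change Δp⃗ = p⃗₀ − p⃗' is found from the law of cosines:
|Δp⃗|² = p₀² + p'² − 2p₀p'cos θ
|Δp⃗|² = (1.6161e-22)² + (9.0567e-23)² − 2·1.6161e-22·9.0567e-23·cos(109°)
|Δp⃗| = 2.0941e-22 kg·m/s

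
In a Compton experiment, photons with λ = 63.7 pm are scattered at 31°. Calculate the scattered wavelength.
64.0466 pm

Using the Compton scattering formula:
λ' = λ + Δλ = λ + λ_C(1 - cos θ)

Given:
- Initial wavelength λ = 63.7 pm
- Scattering angle θ = 31°
- Compton wavelength λ_C ≈ 2.4263 pm

Calculate the shift:
Δλ = 2.4263 × (1 - cos(31°))
Δλ = 2.4263 × 0.1428
Δλ = 0.3466 pm

Final wavelength:
λ' = 63.7 + 0.3466 = 64.0466 pm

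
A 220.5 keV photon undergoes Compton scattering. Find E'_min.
118.3565 keV (at θ = 180°)

The scattered photon has minimum energy when its wavelength is maximum, i.e., when the Compton shift Δλ = λ_C(1 − cos θ) is maximum. This occurs at θ = 180° (backscattering), giving Δλ_max = 2λ_C = 4.8526 pm.

Initial wavelength: λ₀ = hc/E₀ = 5.6229 pm
Maximum final wavelength: λ'_max = λ₀ + 2λ_C = 5.6229 + 4.8526 = 10.4755 pm
Minimum final energy: E'_min = hc/λ'_max = 118.3565 keV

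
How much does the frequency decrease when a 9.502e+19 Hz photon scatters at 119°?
5.066e+19 Hz (decrease)

Convert frequency to wavelength (c = 299792458 m/s):
λ₀ = c/f₀ = 299792458/9.502e+19 = 3.1550459e-12 m = 3.1550 pm

Calculate Compton shift:
Δλ = λ_C(1 - cos(119°)) = 3.6026 pm

Final wavelength:
λ' = λ₀ + Δλ = 3.1550 + 3.6026 = 6.7577 pm

Final frequency:
f' = c/λ' = 299792458/6.7576546e-12 = 4.4363388e+19 Hz

Frequency shift (decrease):
Δf = f₀ - f' = 9.502e+19 - 4.4363388e+19 = 5.066e+19 Hz

(Intermediate values are shown rounded; full precision is carried through to the final answer.)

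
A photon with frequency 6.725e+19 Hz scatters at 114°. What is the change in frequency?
2.916e+19 Hz (decrease)

Convert frequency to wavelength (c = 299792458 m/s):
λ₀ = c/f₀ = 299792458/6.725e+19 = 4.4578804e-12 m = 4.4579 pm

Calculate Compton shift:
Δλ = λ_C(1 - cos(114°)) = 3.4132 pm

Final wavelength:
λ' = λ₀ + Δλ = 4.4579 + 3.4132 = 7.8711 pm

Final frequency:
f' = c/λ' = 299792458/7.8710599e-12 = 3.8087940e+19 Hz

Frequency shift (decrease):
Δf = f₀ - f' = 6.725e+19 - 3.8087940e+19 = 2.916e+19 Hz

(Intermediate values are shown rounded; full precision is carried through to the final answer.)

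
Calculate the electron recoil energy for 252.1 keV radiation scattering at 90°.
83.2846 keV

By energy conservation: K_e = E_initial - E_final

First find the scattered photon energy:
Initial wavelength: λ = hc/E = 4.9181 pm
Compton shift: Δλ = λ_C(1 - cos(90°)) = 2.4263 pm
Final wavelength: λ' = 4.9181 + 2.4263 = 7.3444 pm
Final photon energy: E' = hc/λ' = 168.8154 keV

Electron kinetic energy:
K_e = E - E' = 252.1000 - 168.8154 = 83.2846 keV

(Intermediate values are shown rounded; full precision is carried through to the final answer.)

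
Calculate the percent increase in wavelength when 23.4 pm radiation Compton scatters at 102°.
12.5247%

Calculate the Compton shift:
Δλ = λ_C(1 - cos(102°))
Δλ = 2.4263 × (1 - cos(102°))
Δλ = 2.4263 × 1.2079
Δλ = 2.9308 pm

Percentage change:
(Δλ/λ₀) × 100 = (2.9308/23.4) × 100
= 12.5247%

(Intermediate values are shown rounded; full precision is carried through to the final answer.)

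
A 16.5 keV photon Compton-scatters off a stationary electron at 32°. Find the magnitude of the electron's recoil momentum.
4.8495e-24 kg·m/s

The electron is initially at rest, so by conservation of momentum:
p⃗_e = p⃗₀ − p⃗'  (incident photon momentum minus scattered photon momentum)

Photon momentum magnitudes (p = h/λ = E/c):
λ₀ = hc/E₀ = 75.1419 pm → p₀ = h/λ₀ = 8.8181e-24 kg·m/s
Δλ = λ_C(1 − cos 32°) = 0.3687 pm
λ' = 75.5106 pm → p' = h/λ' = 8.7750e-24 kg·m/s

The scattered photon makes angle θ = 32° with the incident direction, so by the law of cosines:
|p⃗_e|² = p₀² + p'² − 2p₀p'cos θ
|p⃗_e|² = (8.8181e-24)² + (8.7750e-24)² − 2·8.8181e-24·8.7750e-24·cos(32°)
|p⃗_e| = 4.8495e-24 kg·m/s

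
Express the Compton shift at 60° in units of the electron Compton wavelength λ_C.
0.5000 λ_C

The Compton shift formula is:
Δλ = λ_C(1 - cos θ)

Dividing both sides by λ_C:
Δλ/λ_C = 1 - cos θ

For θ = 60°:
Δλ/λ_C = 1 - cos(60°)
Δλ/λ_C = 1 - 0.5000
Δλ/λ_C = 0.5000

This means the shift is 0.5000 × λ_C = 1.2132 pm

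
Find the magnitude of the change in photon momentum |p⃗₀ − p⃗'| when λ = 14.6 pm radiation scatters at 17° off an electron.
1.3372e-23 kg·m/s

Photon momentum magnitude is p = h/λ.

Initial momentum:
p₀ = h/λ = 6.6261e-34/1.4600e-11 = 4.5384e-23 kg·m/s

After scattering:
λ' = λ + Δλ = 14.6 + 0.1060 = 14.7060 pm
p' = h/λ' = 6.6261e-34/1.4706e-11 = 4.5057e-23 kg·m/s

Momentum is a vector; the scattered photon's direction makes angle θ = 17° with the incident direction. The magnitude of the vector change Δp⃗ = p⃗₀ − p⃗' is found from the law of cosines:
|Δp⃗|² = p₀² + p'² − 2p₀p'cos θ
|Δp⃗|² = (4.5384e-23)² + (4.5057e-23)² − 2·4.5384e-23·4.5057e-23·cos(17°)
|Δp⃗| = 1.3372e-23 kg·m/s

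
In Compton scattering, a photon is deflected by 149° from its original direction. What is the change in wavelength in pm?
4.5061 pm

Using the Compton scattering formula:
Δλ = λ_C(1 - cos θ)

where λ_C = h/(m_e·c) ≈ 2.4263 pm is the Compton wavelength of an electron.

For θ = 149°:
cos(149°) = -0.8572
1 - cos(149°) = 1.8572

Δλ = 2.4263 × 1.8572
Δλ = 4.5061 pm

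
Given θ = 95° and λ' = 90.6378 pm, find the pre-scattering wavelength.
88.0000 pm

From λ' = λ + Δλ, we have λ = λ' - Δλ

First calculate the Compton shift:
Δλ = λ_C(1 - cos θ)
Δλ = 2.4263 × (1 - cos(95°))
Δλ = 2.4263 × 1.0872
Δλ = 2.6378 pm

Initial wavelength:
λ = λ' - Δλ
λ = 90.6378 - 2.6378
λ = 88.0000 pm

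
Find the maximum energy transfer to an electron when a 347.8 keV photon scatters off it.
200.5055 keV

Maximum energy transfer occurs at θ = 180° (backscattering).

Initial photon: E₀ = 347.8 keV → λ₀ = 3.5648 pm

Maximum Compton shift (at 180°):
Δλ_max = 2λ_C = 2 × 2.4263 = 4.8526 pm

Final wavelength:
λ' = 3.5648 + 4.8526 = 8.4174 pm

Minimum photon energy (maximum energy to electron):
E'_min = hc/λ' = 147.2945 keV

Maximum electron kinetic energy:
K_max = E₀ - E'_min = 347.8000 - 147.2945 = 200.5055 keV

(Intermediate values are shown rounded; full precision is carried through to the final answer.)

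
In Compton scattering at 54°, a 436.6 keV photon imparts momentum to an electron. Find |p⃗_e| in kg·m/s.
1.9206e-22 kg·m/s

The electron is initially at rest, so by conservation of momentum:
p⃗_e = p⃗₀ − p⃗'  (incident photon momentum minus scattered photon momentum)

Photon momentum magnitudes (p = h/λ = E/c):
λ₀ = hc/E₀ = 2.8398 pm → p₀ = h/λ₀ = 2.3333e-22 kg·m/s
Δλ = λ_C(1 − cos 54°) = 1.0002 pm
λ' = 3.8399 pm → p' = h/λ' = 1.7256e-22 kg·m/s

The scattered photon makes angle θ = 54° with the incident direction, so by the law of cosines:
|p⃗_e|² = p₀² + p'² − 2p₀p'cos θ
|p⃗_e|² = (2.3333e-22)² + (1.7256e-22)² − 2·2.3333e-22·1.7256e-22·cos(54°)
|p⃗_e| = 1.9206e-22 kg·m/s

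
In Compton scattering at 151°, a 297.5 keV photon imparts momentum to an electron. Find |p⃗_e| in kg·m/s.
2.2848e-22 kg·m/s

The electron is initially at rest, so by conservation of momentum:
p⃗_e = p⃗₀ − p⃗'  (incident photon momentum minus scattered photon momentum)

Photon momentum magnitudes (p = h/λ = E/c):
λ₀ = hc/E₀ = 4.1675 pm → p₀ = h/λ₀ = 1.5899e-22 kg·m/s
Δλ = λ_C(1 − cos 151°) = 4.5484 pm
λ' = 8.7159 pm → p' = h/λ' = 7.6022e-23 kg·m/s

The scattered photon makes angle θ = 151° with the incident direction, so by the law of cosines:
|p⃗_e|² = p₀² + p'² − 2p₀p'cos θ
|p⃗_e|² = (1.5899e-22)² + (7.6022e-23)² − 2·1.5899e-22·7.6022e-23·cos(151°)
|p⃗_e| = 2.2848e-22 kg·m/s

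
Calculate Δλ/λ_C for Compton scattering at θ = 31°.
0.1428 λ_C

The Compton shift formula is:
Δλ = λ_C(1 - cos θ)

Dividing both sides by λ_C:
Δλ/λ_C = 1 - cos θ

For θ = 31°:
Δλ/λ_C = 1 - cos(31°)
Δλ/λ_C = 1 - 0.8572
Δλ/λ_C = 0.1428

This means the shift is 0.1428 × λ_C = 0.3466 pm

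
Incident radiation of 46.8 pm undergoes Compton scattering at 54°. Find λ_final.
47.8002 pm

Using the Compton scattering formula:
λ' = λ + Δλ = λ + λ_C(1 - cos θ)

Given:
- Initial wavelength λ = 46.8 pm
- Scattering angle θ = 54°
- Compton wavelength λ_C ≈ 2.4263 pm

Calculate the shift:
Δλ = 2.4263 × (1 - cos(54°))
Δλ = 2.4263 × 0.4122
Δλ = 1.0002 pm

Final wavelength:
λ' = 46.8 + 1.0002 = 47.8002 pm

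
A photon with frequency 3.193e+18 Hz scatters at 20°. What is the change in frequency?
4.968e+15 Hz (decrease)

Convert frequency to wavelength (c = 299792458 m/s):
λ₀ = c/f₀ = 299792458/3.193e+18 = 9.3890529e-11 m = 93.8905 pm

Calculate Compton shift:
Δλ = λ_C(1 - cos(20°)) = 0.1463 pm

Final wavelength:
λ' = λ₀ + Δλ = 93.8905 + 0.1463 = 94.0369 pm

Final frequency:
f' = c/λ' = 299792458/9.4036853e-11 = 3.1880316e+18 Hz

Frequency shift (decrease):
Δf = f₀ - f' = 3.193e+18 - 3.1880316e+18 = 4.968e+15 Hz

(Intermediate values are shown rounded; full precision is carried through to the final answer.)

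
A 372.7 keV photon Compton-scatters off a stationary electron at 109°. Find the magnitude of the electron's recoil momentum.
2.5112e-22 kg·m/s

The electron is initially at rest, so by conservation of momentum:
p⃗_e = p⃗₀ − p⃗'  (incident photon momentum minus scattered photon momentum)

Photon momentum magnitudes (p = h/λ = E/c):
λ₀ = hc/E₀ = 3.3266 pm → p₀ = h/λ₀ = 1.9918e-22 kg·m/s
Δλ = λ_C(1 − cos 109°) = 3.2162 pm
λ' = 6.5429 pm → p' = h/λ' = 1.0127e-22 kg·m/s

The scattered photon makes angle θ = 109° with the incident direction, so by the law of cosines:
|p⃗_e|² = p₀² + p'² − 2p₀p'cos θ
|p⃗_e|² = (1.9918e-22)² + (1.0127e-22)² − 2·1.9918e-22·1.0127e-22·cos(109°)
|p⃗_e| = 2.5112e-22 kg·m/s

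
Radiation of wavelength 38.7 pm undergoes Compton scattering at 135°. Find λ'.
42.8420 pm

Using the Compton formula: λ' = λ + λ_C(1 − cos θ)

For θ = 135°, cos θ = -√2/2 (exact) ≈ -0.7071, so:
1 − cos 135° = 1 − (-√2/2) ≈ 1.7071

Δλ = λ_C × 1.7071 = 2.4263 × 1.7071 = 4.1420 pm

λ' = 38.7 + 4.1420 = 42.8420 pm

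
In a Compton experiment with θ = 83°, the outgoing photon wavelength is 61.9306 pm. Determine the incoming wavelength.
59.8000 pm

From λ' = λ + Δλ, we have λ = λ' - Δλ

First calculate the Compton shift:
Δλ = λ_C(1 - cos θ)
Δλ = 2.4263 × (1 - cos(83°))
Δλ = 2.4263 × 0.8781
Δλ = 2.1306 pm

Initial wavelength:
λ = λ' - Δλ
λ = 61.9306 - 2.1306
λ = 59.8000 pm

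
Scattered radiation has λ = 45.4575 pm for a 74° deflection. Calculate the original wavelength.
43.7000 pm

From λ' = λ + Δλ, we have λ = λ' - Δλ

First calculate the Compton shift:
Δλ = λ_C(1 - cos θ)
Δλ = 2.4263 × (1 - cos(74°))
Δλ = 2.4263 × 0.7244
Δλ = 1.7575 pm

Initial wavelength:
λ = λ' - Δλ
λ = 45.4575 - 1.7575
λ = 43.7000 pm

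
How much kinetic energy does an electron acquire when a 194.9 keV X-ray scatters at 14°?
2.1834 keV

By energy conservation: K_e = E_initial - E_final

First find the scattered photon energy:
Initial wavelength: λ = hc/E = 6.3614 pm
Compton shift: Δλ = λ_C(1 - cos(14°)) = 0.0721 pm
Final wavelength: λ' = 6.3614 + 0.0721 = 6.4335 pm
Final photon energy: E' = hc/λ' = 192.7166 keV

Electron kinetic energy:
K_e = E - E' = 194.9000 - 192.7166 = 2.1834 keV

(Intermediate values are shown rounded; full precision is carried through to the final answer.)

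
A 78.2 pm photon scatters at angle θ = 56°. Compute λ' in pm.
79.2695 pm

Using the Compton scattering formula:
λ' = λ + Δλ = λ + λ_C(1 - cos θ)

Given:
- Initial wavelength λ = 78.2 pm
- Scattering angle θ = 56°
- Compton wavelength λ_C ≈ 2.4263 pm

Calculate the shift:
Δλ = 2.4263 × (1 - cos(56°))
Δλ = 2.4263 × 0.4408
Δλ = 1.0695 pm

Final wavelength:
λ' = 78.2 + 1.0695 = 79.2695 pm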